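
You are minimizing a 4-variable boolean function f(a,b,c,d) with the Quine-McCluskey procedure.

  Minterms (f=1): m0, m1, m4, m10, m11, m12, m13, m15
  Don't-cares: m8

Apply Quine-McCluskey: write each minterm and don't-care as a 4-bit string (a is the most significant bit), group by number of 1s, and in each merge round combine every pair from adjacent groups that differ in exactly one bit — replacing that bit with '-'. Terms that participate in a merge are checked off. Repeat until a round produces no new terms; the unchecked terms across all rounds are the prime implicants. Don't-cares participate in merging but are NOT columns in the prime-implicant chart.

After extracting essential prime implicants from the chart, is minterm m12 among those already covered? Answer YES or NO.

YES

Round 0: 0000✓ 0001✓ 0100✓ 1000✓ 1010✓ 1011✓ 1100✓ 1101✓ 1111✓
Round 1: -000✓ -100✓ 0-00✓ 000- 1-00✓ 1-11 10-0 101- 11-1 110-
Round 2: --00
PIs = {--00, 000-, 1-11, 10-0, 101-, 11-1, 110-}
Coverage chart:
  m0: --00,000-
  m1: 000- ←essential
  m4: --00 ←essential
  m10: 10-0,101-
  m11: 1-11,101-
  m12: --00,110-
  m13: 11-1,110-
  m15: 1-11,11-1
Essential: --00, 000-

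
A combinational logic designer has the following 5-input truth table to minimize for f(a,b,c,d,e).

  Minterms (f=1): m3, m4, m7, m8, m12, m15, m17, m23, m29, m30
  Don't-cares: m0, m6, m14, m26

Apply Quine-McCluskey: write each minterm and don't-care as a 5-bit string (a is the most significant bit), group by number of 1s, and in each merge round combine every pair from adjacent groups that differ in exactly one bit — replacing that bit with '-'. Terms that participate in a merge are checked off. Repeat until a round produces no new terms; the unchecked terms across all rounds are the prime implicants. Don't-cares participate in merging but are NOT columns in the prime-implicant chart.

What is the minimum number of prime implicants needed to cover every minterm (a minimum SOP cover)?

7

[col 0] 00000*, 00011*, 00100*, 00110*, 00111*, 01000*, 01100*, 01110*, 01111*, 10001, 10111*, 11010*, 11101, 11110*
[col 1] -0111, -1110, 0-000*, 0-100*, 0-110*, 0-111*, 00-00*, 00-11, 001-0*, 0011-*, 01-00*, 011-0*, 0111-*, 11-10
[col 2] 0--00, 0-1-0, 0-11-
Prime implicants: -0111, -1110, 0--00, 0-1-0, 0-11-, 00-11, 10001, 11-10, 11101
PI chart (minterm → PIs covering it):
  3 | 00-11  (sole → essential)
  4 | 0--00,0-1-0
  7 | -0111,0-11-,00-11
  8 | 0--00  (sole → essential)
  12 | 0--00,0-1-0
  15 | 0-11-  (sole → essential)
  17 | 10001  (sole → essential)
  23 | -0111  (sole → essential)
  29 | 11101  (sole → essential)
  30 | -1110,11-10
Essential prime implicants: -0111, 0--00, 0-11-, 00-11, 10001, 11101
Petrick residual → -1110
Minimum SOP uses 7 PIs: b'cde + bcde' + a'd'e' + a'cd + a'b'de + ab'c'd'e + abcd'e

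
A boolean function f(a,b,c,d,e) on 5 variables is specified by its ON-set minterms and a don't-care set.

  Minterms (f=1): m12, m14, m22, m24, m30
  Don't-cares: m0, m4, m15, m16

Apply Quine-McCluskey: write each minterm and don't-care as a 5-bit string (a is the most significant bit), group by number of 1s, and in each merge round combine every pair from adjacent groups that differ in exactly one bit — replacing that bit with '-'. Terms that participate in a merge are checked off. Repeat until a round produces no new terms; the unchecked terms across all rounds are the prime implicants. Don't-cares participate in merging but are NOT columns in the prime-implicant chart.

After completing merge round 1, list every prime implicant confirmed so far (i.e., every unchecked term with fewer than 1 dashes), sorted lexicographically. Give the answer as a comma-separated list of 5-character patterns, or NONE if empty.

[col 0] 00000*, 00100*, 01100*, 01110*, 01111*, 10000*, 10110*, 11000*, 11110*
[col 1] -0000, -1110, 0-100, 00-00, 011-0, 0111-, 1-000, 1-110
Prime implicants: -0000, -1110, 0-100, 00-00, 011-0, 0111-, 1-000, 1-110

NONE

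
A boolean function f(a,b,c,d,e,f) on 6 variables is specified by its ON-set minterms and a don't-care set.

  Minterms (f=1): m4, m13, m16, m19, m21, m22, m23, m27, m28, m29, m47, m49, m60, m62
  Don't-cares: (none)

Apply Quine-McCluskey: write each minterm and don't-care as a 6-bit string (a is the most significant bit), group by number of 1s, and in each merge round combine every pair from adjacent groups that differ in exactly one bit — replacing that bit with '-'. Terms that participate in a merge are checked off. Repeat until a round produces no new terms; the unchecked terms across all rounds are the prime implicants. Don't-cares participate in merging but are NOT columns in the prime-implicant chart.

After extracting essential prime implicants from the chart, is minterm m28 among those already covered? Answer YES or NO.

size-2^0 implicants → 000100  001101(✓)  010000  010011(✓)  010101(✓)  010110(✓)  010111(✓)  011011(✓)  011100(✓)  011101(✓)  101111  110001  111100(✓)  111110(✓)
size-2^1 implicants → -11100  0-1101  01-011  01-101  010-11  0101-1  01011-  01110-  1111-0
Unchecked terms (primes): -11100, 0-1101, 000100, 01-011, 01-101, 010-11, 010000, 0101-1, 01011-, 01110-, 101111, 110001, 1111-0
Minterm coverage:
  m4 ⊆ 000100 [E]
  m13 ⊆ 0-1101 [E]
  m16 ⊆ 010000 [E]
  m19 ⊆ 01-011,010-11
  m21 ⊆ 01-101,0101-1
  m22 ⊆ 01011- [E]
  m23 ⊆ 010-11,0101-1,01011-
  m27 ⊆ 01-011 [E]
  m28 ⊆ -11100,01110-
  m29 ⊆ 0-1101,01-101,01110-
  m47 ⊆ 101111 [E]
  m49 ⊆ 110001 [E]
  m60 ⊆ -11100,1111-0
  m62 ⊆ 1111-0 [E]
E = {0-1101, 000100, 01-011, 010000, 01011-, 101111, 110001, 1111-0}

NO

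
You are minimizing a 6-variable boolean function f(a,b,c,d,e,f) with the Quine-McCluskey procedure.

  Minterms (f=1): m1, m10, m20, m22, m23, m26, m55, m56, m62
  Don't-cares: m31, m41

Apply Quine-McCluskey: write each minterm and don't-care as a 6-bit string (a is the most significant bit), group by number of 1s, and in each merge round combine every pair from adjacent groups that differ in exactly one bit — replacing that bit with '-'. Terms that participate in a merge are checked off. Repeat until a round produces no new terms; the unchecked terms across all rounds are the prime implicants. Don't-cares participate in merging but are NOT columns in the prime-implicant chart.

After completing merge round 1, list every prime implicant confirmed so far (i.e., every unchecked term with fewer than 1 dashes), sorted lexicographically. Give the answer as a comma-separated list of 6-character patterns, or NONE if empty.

000001, 101001, 111000, 111110

[col 0] 000001, 001010*, 010100*, 010110*, 010111*, 011010*, 011111*, 101001, 110111*, 111000, 111110
[col 1] -10111, 0-1010, 01-111, 0101-0, 01011-
Prime implicants: -10111, 0-1010, 000001, 01-111, 0101-0, 01011-, 101001, 111000, 111110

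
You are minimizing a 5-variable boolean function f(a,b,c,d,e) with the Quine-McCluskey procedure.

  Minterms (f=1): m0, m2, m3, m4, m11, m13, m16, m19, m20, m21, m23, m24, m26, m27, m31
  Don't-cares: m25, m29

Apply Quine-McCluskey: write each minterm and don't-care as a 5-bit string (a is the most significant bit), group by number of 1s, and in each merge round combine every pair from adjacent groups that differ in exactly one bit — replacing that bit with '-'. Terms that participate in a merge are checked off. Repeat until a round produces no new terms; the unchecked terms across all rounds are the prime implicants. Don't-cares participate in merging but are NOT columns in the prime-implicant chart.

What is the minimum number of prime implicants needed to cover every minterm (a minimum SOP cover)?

Round 0: 00000✓ 00010✓ 00011✓ 00100✓ 01011✓ 01101✓ 10000✓ 10011✓ 10100✓ 10101✓ 10111✓ 11000✓ 11001✓ 11010✓ 11011✓ 11101✓ 11111✓
Round 1: -0000✓ -0011✓ -0100✓ -1011✓ -1101 0-011✓ 00-00✓ 000-0 0001- 1-000 1-011✓ 1-101✓ 1-111✓ 10-00✓ 10-11✓ 101-1✓ 1010- 11-01✓ 11-11✓ 110-0✓ 110-1✓ 1100-✓ 1101-✓ 111-1✓
Round 2: --011 -0-00 1--11 1-1-1 11--1 110--
PIs = {--011, -0-00, -1101, 000-0, 0001-, 1--11, 1-000, 1-1-1, 1010-, 11--1, 110--}
Coverage chart:
  m0: -0-00,000-0
  m2: 000-0,0001-
  m3: --011,0001-
  m4: -0-00 ←essential
  m11: --011 ←essential
  m13: -1101 ←essential
  m16: -0-00,1-000
  m19: --011,1--11
  m20: -0-00,1010-
  m21: 1-1-1,1010-
  m23: 1--11,1-1-1
  m24: 1-000,110--
  m26: 110-- ←essential
  m27: --011,1--11,11--1,110--
  m31: 1--11,1-1-1,11--1
Essential: --011, -0-00, -1101, 110--
Petrick residual → 000-0, 1-1-1
Min cover (6 terms): c'de + b'd'e' + bcd'e + a'b'c'e' + ace + abc'

6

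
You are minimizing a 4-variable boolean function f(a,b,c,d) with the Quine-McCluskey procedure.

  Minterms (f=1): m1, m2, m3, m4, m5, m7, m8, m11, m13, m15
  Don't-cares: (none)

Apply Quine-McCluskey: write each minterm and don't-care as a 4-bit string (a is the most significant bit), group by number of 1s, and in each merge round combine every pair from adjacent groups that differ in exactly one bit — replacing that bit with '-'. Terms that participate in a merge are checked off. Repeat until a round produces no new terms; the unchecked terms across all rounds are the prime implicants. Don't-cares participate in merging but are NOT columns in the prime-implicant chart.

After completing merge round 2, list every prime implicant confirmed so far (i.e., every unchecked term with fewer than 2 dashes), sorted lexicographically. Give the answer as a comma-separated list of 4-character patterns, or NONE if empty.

001-, 010-, 1000

size-2^0 implicants → 0001(✓)  0010(✓)  0011(✓)  0100(✓)  0101(✓)  0111(✓)  1000  1011(✓)  1101(✓)  1111(✓)
size-2^1 implicants → -011(✓)  -101(✓)  -111(✓)  0-01(✓)  0-11(✓)  00-1(✓)  001-  01-1(✓)  010-  1-11(✓)  11-1(✓)
size-2^2 implicants → --11  -1-1  0--1
Unchecked terms (primes): --11, -1-1, 0--1, 001-, 010-, 1000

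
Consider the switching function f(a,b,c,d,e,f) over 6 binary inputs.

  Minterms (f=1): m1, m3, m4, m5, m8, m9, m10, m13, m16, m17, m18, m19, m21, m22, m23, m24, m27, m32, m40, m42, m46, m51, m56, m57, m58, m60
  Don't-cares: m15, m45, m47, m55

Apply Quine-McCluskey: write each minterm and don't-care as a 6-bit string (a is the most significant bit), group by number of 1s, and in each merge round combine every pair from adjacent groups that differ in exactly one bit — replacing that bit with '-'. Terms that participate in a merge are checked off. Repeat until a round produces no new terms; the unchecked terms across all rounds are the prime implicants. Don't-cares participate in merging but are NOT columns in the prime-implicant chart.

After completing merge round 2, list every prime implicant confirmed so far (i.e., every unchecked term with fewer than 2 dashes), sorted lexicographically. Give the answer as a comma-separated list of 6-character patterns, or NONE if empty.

00010-, 00100-, 01-000, 01-011, 10-000, 101-10, 10111-, 111-00, 11100-

[col 0] 000001*, 000011*, 000100*, 000101*, 001000*, 001001*, 001010*, 001101*, 001111*, 010000*, 010001*, 010010*, 010011*, 010101*, 010110*, 010111*, 011000*, 011011*, 100000*, 101000*, 101010*, 101101*, 101110*, 101111*, 110011*, 110111*, 111000*, 111001*, 111010*, 111100*
[col 1] -01000*, -01010*, -01101*, -01111*, -10011*, -10111*, -11000*, 0-0001*, 0-0011*, 0-0101*, 0-1000*, 00-001*, 00-101*, 000-01*, 0000-1*, 00010-, 001-01*, 0010-0*, 00100-, 0011-1*, 01-000, 01-011, 010-01*, 010-10*, 010-11*, 0100-0*, 0100-1*, 01000-*, 01001-*, 0101-1*, 01011-*, 1-1000*, 1-1010*, 10-000, 101-10, 1010-0*, 1011-1*, 10111-, 110-11*, 111-00, 1110-0*, 11100-
[col 2] --1000, -010-0, -011-1, -10-11, 0-0-01, 0-00-1, 00--01, 010--1, 010-1-, 0100--, 1-10-0
Prime implicants: --1000, -010-0, -011-1, -10-11, 0-0-01, 0-00-1, 00--01, 00010-, 00100-, 01-000, 01-011, 010--1, 010-1-, 0100--, 1-10-0, 10-000, 101-10, 10111-, 111-00, 11100-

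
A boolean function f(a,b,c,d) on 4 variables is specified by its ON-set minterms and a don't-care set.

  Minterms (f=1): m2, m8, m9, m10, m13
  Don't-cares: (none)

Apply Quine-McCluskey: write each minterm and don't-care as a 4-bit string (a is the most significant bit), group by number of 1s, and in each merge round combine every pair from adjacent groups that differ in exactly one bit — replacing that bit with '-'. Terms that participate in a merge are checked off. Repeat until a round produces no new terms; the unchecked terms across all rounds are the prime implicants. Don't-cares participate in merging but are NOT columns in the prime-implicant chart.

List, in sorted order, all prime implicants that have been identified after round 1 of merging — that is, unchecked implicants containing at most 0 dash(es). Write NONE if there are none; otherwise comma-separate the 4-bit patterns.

Round 0: 0010✓ 1000✓ 1001✓ 1010✓ 1101✓
Round 1: -010 1-01 10-0 100-
PIs = {-010, 1-01, 10-0, 100-}

NONE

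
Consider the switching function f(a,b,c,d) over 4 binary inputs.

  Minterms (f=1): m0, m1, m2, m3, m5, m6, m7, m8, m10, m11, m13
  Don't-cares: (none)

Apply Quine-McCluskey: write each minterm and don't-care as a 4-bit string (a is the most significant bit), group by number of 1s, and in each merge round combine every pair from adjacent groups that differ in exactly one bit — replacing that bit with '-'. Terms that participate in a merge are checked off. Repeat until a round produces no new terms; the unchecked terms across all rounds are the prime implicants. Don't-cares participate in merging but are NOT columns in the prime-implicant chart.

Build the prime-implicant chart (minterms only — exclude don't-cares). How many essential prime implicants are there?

4

Round 0: 0000✓ 0001✓ 0010✓ 0011✓ 0101✓ 0110✓ 0111✓ 1000✓ 1010✓ 1011✓ 1101✓
Round 1: -000✓ -010✓ -011✓ -101 0-01✓ 0-10✓ 0-11✓ 00-0✓ 00-1✓ 000-✓ 001-✓ 01-1✓ 011-✓ 10-0✓ 101-✓
Round 2: -0-0 -01- 0--1 0-1- 00--
PIs = {-0-0, -01-, -101, 0--1, 0-1-, 00--}
Coverage chart:
  m0: -0-0,00--
  m1: 0--1,00--
  m2: -0-0,-01-,0-1-,00--
  m3: -01-,0--1,0-1-,00--
  m5: -101,0--1
  m6: 0-1- ←essential
  m7: 0--1,0-1-
  m8: -0-0 ←essential
  m10: -0-0,-01-
  m11: -01- ←essential
  m13: -101 ←essential
Essential: -0-0, -01-, -101, 0-1-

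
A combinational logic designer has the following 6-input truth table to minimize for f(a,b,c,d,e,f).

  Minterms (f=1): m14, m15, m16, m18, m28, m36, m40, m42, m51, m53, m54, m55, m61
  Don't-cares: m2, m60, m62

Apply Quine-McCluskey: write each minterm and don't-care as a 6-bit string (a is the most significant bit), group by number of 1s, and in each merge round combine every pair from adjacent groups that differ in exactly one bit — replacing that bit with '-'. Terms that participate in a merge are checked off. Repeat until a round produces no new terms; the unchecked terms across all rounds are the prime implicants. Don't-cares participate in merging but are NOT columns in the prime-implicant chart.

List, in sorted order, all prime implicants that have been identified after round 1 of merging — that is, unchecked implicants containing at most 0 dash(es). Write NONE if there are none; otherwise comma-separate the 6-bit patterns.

size-2^0 implicants → 000010(✓)  001110(✓)  001111(✓)  010000(✓)  010010(✓)  011100(✓)  100100  101000(✓)  101010(✓)  110011(✓)  110101(✓)  110110(✓)  110111(✓)  111100(✓)  111101(✓)  111110(✓)
size-2^1 implicants → -11100  0-0010  00111-  0100-0  1010-0  11-101  11-110  110-11  1101-1  11011-  1111-0  11110-
Unchecked terms (primes): -11100, 0-0010, 00111-, 0100-0, 100100, 1010-0, 11-101, 11-110, 110-11, 1101-1, 11011-, 1111-0, 11110-

100100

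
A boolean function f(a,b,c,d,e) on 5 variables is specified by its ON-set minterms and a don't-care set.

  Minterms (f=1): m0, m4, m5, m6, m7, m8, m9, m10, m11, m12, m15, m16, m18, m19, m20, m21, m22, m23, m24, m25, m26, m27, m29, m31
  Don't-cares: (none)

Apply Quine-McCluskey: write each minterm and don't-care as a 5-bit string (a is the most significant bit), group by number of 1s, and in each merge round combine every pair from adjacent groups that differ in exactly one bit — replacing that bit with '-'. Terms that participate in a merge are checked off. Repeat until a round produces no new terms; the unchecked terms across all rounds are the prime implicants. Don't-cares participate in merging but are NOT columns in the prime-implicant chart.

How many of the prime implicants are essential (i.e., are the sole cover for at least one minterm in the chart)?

size-2^0 implicants → 00000(✓)  00100(✓)  00101(✓)  00110(✓)  00111(✓)  01000(✓)  01001(✓)  01010(✓)  01011(✓)  01100(✓)  01111(✓)  10000(✓)  10010(✓)  10011(✓)  10100(✓)  10101(✓)  10110(✓)  10111(✓)  11000(✓)  11001(✓)  11010(✓)  11011(✓)  11101(✓)  11111(✓)
size-2^1 implicants → -0000(✓)  -0100(✓)  -0101(✓)  -0110(✓)  -0111(✓)  -1000(✓)  -1001(✓)  -1010(✓)  -1011(✓)  -1111(✓)  0-000(✓)  0-100(✓)  0-111(✓)  00-00(✓)  001-0(✓)  001-1(✓)  0010-(✓)  0011-(✓)  01-00(✓)  01-11(✓)  010-0(✓)  010-1(✓)  0100-(✓)  0101-(✓)  1-000(✓)  1-010(✓)  1-011(✓)  1-101(✓)  1-111(✓)  10-00(✓)  10-10(✓)  10-11(✓)  100-0(✓)  1001-(✓)  101-0(✓)  101-1(✓)  1010-(✓)  1011-(✓)  11-01(✓)  11-11(✓)  110-0(✓)  110-1(✓)  1100-(✓)  1101-(✓)  111-1(✓)
size-2^2 implicants → --000  --111  -0-00  -01-0(✓)  -01-1(✓)  -010-(✓)  -011-(✓)  -1-11  -10-0(✓)  -10-1(✓)  -100-(✓)  -101-(✓)  0--00  001--(✓)  010--(✓)  1--11  1-0-0  1-01-  1-1-1  10--0  10-1-  101--(✓)  11--1  110--(✓)
size-2^3 implicants → -01--  -10--
Unchecked terms (primes): --000, --111, -0-00, -01--, -1-11, -10--, 0--00, 1--11, 1-0-0, 1-01-, 1-1-1, 10--0, 10-1-, 11--1
Minterm coverage:
  m0 ⊆ --000,-0-00,0--00
  m4 ⊆ -0-00,-01--,0--00
  m5 ⊆ -01-- [E]
  m6 ⊆ -01-- [E]
  m7 ⊆ --111,-01--
  m8 ⊆ --000,-10--,0--00
  m9 ⊆ -10-- [E]
  m10 ⊆ -10-- [E]
  m11 ⊆ -1-11,-10--
  m12 ⊆ 0--00 [E]
  m15 ⊆ --111,-1-11
  m16 ⊆ --000,-0-00,1-0-0,10--0
  m18 ⊆ 1-0-0,1-01-,10--0,10-1-
  m19 ⊆ 1--11,1-01-,10-1-
  m20 ⊆ -0-00,-01--,10--0
  m21 ⊆ -01--,1-1-1
  m22 ⊆ -01--,10--0,10-1-
  m23 ⊆ --111,-01--,1--11,1-1-1,10-1-
  m24 ⊆ --000,-10--,1-0-0
  m25 ⊆ -10--,11--1
  m26 ⊆ -10--,1-0-0,1-01-
  m27 ⊆ -1-11,-10--,1--11,1-01-,11--1
  m29 ⊆ 1-1-1,11--1
  m31 ⊆ --111,-1-11,1--11,1-1-1,11--1
E = {-01--, -10--, 0--00}

3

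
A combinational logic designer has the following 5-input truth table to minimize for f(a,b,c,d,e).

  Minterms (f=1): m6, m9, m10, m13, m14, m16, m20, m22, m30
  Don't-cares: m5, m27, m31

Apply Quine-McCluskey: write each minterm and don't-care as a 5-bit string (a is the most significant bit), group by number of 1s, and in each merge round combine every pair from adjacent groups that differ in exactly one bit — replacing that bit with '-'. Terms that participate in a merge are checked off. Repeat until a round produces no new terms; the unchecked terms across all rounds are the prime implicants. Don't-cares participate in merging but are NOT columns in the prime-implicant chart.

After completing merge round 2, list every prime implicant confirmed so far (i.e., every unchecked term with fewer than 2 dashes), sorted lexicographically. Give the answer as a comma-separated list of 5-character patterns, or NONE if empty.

0-101, 01-01, 01-10, 10-00, 101-0, 11-11, 1111-

Round 0: 00101✓ 00110✓ 01001✓ 01010✓ 01101✓ 01110✓ 10000✓ 10100✓ 10110✓ 11011✓ 11110✓ 11111✓
Round 1: -0110✓ -1110✓ 0-101 0-110✓ 01-01 01-10 1-110✓ 10-00 101-0 11-11 1111-
Round 2: --110
PIs = {--110, 0-101, 01-01, 01-10, 10-00, 101-0, 11-11, 1111-}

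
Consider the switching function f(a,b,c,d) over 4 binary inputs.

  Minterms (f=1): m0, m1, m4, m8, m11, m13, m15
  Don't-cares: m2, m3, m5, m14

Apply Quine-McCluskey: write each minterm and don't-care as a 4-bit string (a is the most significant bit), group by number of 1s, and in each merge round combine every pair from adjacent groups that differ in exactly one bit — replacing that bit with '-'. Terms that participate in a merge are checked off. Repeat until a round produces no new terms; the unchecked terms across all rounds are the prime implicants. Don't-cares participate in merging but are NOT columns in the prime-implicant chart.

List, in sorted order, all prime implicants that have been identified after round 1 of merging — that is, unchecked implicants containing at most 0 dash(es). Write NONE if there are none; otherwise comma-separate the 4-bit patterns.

size-2^0 implicants → 0000(✓)  0001(✓)  0010(✓)  0011(✓)  0100(✓)  0101(✓)  1000(✓)  1011(✓)  1101(✓)  1110(✓)  1111(✓)
size-2^1 implicants → -000  -011  -101  0-00(✓)  0-01(✓)  00-0(✓)  00-1(✓)  000-(✓)  001-(✓)  010-(✓)  1-11  11-1  111-
size-2^2 implicants → 0-0-  00--
Unchecked terms (primes): -000, -011, -101, 0-0-, 00--, 1-11, 11-1, 111-

NONE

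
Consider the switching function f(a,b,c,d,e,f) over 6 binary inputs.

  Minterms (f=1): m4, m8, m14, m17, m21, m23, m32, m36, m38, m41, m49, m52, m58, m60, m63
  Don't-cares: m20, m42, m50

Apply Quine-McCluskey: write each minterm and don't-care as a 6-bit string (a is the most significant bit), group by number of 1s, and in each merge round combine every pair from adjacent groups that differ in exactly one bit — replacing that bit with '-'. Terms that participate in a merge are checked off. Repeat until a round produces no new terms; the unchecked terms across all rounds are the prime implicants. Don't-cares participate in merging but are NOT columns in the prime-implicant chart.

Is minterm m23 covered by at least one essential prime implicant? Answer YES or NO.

YES

Round 0: 000100✓ 001000 001110 010001✓ 010100✓ 010101✓ 010111✓ 100000✓ 100100✓ 100110✓ 101001 101010✓ 110001✓ 110010✓ 110100✓ 111010✓ 111100✓ 111111
Round 1: -00100✓ -10001 -10100✓ 0-0100✓ 010-01 0101-1 01010- 1-0100✓ 1-1010 100-00 1001-0 11-010 11-100
Round 2: --0100
PIs = {--0100, -10001, 001000, 001110, 010-01, 0101-1, 01010-, 1-1010, 100-00, 1001-0, 101001, 11-010, 11-100, 111111}
Coverage chart:
  m4: --0100 ←essential
  m8: 001000 ←essential
  m14: 001110 ←essential
  m17: -10001,010-01
  m21: 010-01,0101-1,01010-
  m23: 0101-1 ←essential
  m32: 100-00 ←essential
  m36: --0100,100-00,1001-0
  m38: 1001-0 ←essential
  m41: 101001 ←essential
  m49: -10001 ←essential
  m52: --0100,11-100
  m58: 1-1010,11-010
  m60: 11-100 ←essential
  m63: 111111 ←essential
Essential: --0100, -10001, 001000, 001110, 0101-1, 100-00, 1001-0, 101001, 11-100, 111111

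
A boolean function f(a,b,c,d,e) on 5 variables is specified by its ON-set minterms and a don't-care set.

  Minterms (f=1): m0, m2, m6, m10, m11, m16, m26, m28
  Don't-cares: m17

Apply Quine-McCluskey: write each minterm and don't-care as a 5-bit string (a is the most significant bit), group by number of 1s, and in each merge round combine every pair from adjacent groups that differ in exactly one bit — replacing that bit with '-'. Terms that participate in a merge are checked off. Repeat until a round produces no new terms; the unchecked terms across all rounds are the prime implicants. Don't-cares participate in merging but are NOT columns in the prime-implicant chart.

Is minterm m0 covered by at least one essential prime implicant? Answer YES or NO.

Round 0: 00000✓ 00010✓ 00110✓ 01010✓ 01011✓ 10000✓ 10001✓ 11010✓ 11100
Round 1: -0000 -1010 0-010 00-10 000-0 0101- 1000-
PIs = {-0000, -1010, 0-010, 00-10, 000-0, 0101-, 1000-, 11100}
Coverage chart:
  m0: -0000,000-0
  m2: 0-010,00-10,000-0
  m6: 00-10 ←essential
  m10: -1010,0-010,0101-
  m11: 0101- ←essential
  m16: -0000,1000-
  m26: -1010 ←essential
  m28: 11100 ←essential
Essential: -1010, 00-10, 0101-, 11100

NO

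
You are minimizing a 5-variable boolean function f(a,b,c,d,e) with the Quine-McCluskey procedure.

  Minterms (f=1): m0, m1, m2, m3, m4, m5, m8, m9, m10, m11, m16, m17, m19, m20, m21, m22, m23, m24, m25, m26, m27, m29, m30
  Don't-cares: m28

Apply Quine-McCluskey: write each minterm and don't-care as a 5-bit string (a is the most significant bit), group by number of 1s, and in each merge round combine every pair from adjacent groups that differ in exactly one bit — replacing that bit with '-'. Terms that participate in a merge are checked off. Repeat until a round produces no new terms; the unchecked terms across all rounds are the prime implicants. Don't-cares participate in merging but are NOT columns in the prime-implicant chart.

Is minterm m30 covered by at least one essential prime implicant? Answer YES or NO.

NO

Round 0: 00000✓ 00001✓ 00010✓ 00011✓ 00100✓ 00101✓ 01000✓ 01001✓ 01010✓ 01011✓ 10000✓ 10001✓ 10011✓ 10100✓ 10101✓ 10110✓ 10111✓ 11000✓ 11001✓ 11010✓ 11011✓ 11100✓ 11101✓ 11110✓
Round 1: -0000✓ -0001✓ -0011✓ -0100✓ -0101✓ -1000✓ -1001✓ -1010✓ -1011✓ 0-000✓ 0-001✓ 0-010✓ 0-011✓ 00-00✓ 00-01✓ 000-0✓ 000-1✓ 0000-✓ 0001-✓ 0010-✓ 010-0✓ 010-1✓ 0100-✓ 0101-✓ 1-000✓ 1-001✓ 1-011✓ 1-100✓ 1-101✓ 1-110✓ 10-00✓ 10-01✓ 10-11✓ 100-1✓ 1000-✓ 101-0✓ 101-1✓ 1010-✓ 1011-✓ 11-00✓ 11-01✓ 11-10✓ 110-0✓ 110-1✓ 1100-✓ 1101-✓ 111-0✓ 1110-✓
Round 2: --000✓ --001✓ --011✓ -0-00✓ -0-01✓ -00-1✓ -000-✓ -010-✓ -10-0✓ -10-1✓ -100-✓ -101-✓ 0-0-0✓ 0-0-1✓ 0-00-✓ 0-01-✓ 00-0-✓ 000--✓ 010--✓ 1--00✓ 1--01✓ 1-0-1✓ 1-00-✓ 1-1-0 1-10-✓ 10--1 10-0-✓ 101-- 11--0 11-0-✓ 110--✓
Round 3: --0-1 --00- -0-0- -10-- 0-0-- 1--0-
PIs = {--0-1, --00-, -0-0-, -10--, 0-0--, 1--0-, 1-1-0, 10--1, 101--, 11--0}
Coverage chart:
  m0: --00-,-0-0-,0-0--
  m1: --0-1,--00-,-0-0-,0-0--
  m2: 0-0-- ←essential
  m3: --0-1,0-0--
  m4: -0-0- ←essential
  m5: -0-0- ←essential
  m8: --00-,-10--,0-0--
  m9: --0-1,--00-,-10--,0-0--
  m10: -10--,0-0--
  m11: --0-1,-10--,0-0--
  m16: --00-,-0-0-,1--0-
  m17: --0-1,--00-,-0-0-,1--0-,10--1
  m19: --0-1,10--1
  m20: -0-0-,1--0-,1-1-0,101--
  m21: -0-0-,1--0-,10--1,101--
  m22: 1-1-0,101--
  m23: 10--1,101--
  m24: --00-,-10--,1--0-,11--0
  m25: --0-1,--00-,-10--,1--0-
  m26: -10--,11--0
  m27: --0-1,-10--
  m29: 1--0- ←essential
  m30: 1-1-0,11--0
Essential: -0-0-, 0-0--, 1--0-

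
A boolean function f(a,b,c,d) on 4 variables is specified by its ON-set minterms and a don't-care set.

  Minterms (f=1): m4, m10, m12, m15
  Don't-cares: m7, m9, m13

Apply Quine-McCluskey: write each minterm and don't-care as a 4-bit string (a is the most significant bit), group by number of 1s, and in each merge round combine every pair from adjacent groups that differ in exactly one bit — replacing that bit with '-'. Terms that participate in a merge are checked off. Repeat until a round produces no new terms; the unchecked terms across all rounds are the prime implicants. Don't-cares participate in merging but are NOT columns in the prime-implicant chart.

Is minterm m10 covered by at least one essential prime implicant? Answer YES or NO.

YES

[col 0] 0100*, 0111*, 1001*, 1010, 1100*, 1101*, 1111*
[col 1] -100, -111, 1-01, 11-1, 110-
Prime implicants: -100, -111, 1-01, 1010, 11-1, 110-
PI chart (minterm → PIs covering it):
  4 | -100  (sole → essential)
  10 | 1010  (sole → essential)
  12 | -100,110-
  15 | -111,11-1
Essential prime implicants: -100, 1010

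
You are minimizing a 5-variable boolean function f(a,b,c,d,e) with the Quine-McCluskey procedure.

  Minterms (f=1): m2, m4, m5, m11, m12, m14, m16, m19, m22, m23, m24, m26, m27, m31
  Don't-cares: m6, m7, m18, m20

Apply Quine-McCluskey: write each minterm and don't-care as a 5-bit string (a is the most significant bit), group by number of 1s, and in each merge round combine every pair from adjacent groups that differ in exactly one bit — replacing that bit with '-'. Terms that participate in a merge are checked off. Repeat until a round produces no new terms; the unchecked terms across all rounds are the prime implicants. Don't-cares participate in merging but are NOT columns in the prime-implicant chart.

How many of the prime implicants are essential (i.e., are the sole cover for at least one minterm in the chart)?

6

size-2^0 implicants → 00010(✓)  00100(✓)  00101(✓)  00110(✓)  00111(✓)  01011(✓)  01100(✓)  01110(✓)  10000(✓)  10010(✓)  10011(✓)  10100(✓)  10110(✓)  10111(✓)  11000(✓)  11010(✓)  11011(✓)  11111(✓)
size-2^1 implicants → -0010(✓)  -0100(✓)  -0110(✓)  -0111(✓)  -1011  0-100(✓)  0-110(✓)  00-10(✓)  001-0(✓)  001-1(✓)  0010-(✓)  0011-(✓)  011-0(✓)  1-000(✓)  1-010(✓)  1-011(✓)  1-111(✓)  10-00(✓)  10-10(✓)  10-11(✓)  100-0(✓)  1001-(✓)  101-0(✓)  1011-(✓)  11-11(✓)  110-0(✓)  1101-(✓)
size-2^2 implicants → -0-10  -01-0  -011-  0-1-0  001--  1--11  1-0-0  1-01-  10--0  10-1-
Unchecked terms (primes): -0-10, -01-0, -011-, -1011, 0-1-0, 001--, 1--11, 1-0-0, 1-01-, 10--0, 10-1-
Minterm coverage:
  m2 ⊆ -0-10 [E]
  m4 ⊆ -01-0,0-1-0,001--
  m5 ⊆ 001-- [E]
  m11 ⊆ -1011 [E]
  m12 ⊆ 0-1-0 [E]
  m14 ⊆ 0-1-0 [E]
  m16 ⊆ 1-0-0,10--0
  m19 ⊆ 1--11,1-01-,10-1-
  m22 ⊆ -0-10,-01-0,-011-,10--0,10-1-
  m23 ⊆ -011-,1--11,10-1-
  m24 ⊆ 1-0-0 [E]
  m26 ⊆ 1-0-0,1-01-
  m27 ⊆ -1011,1--11,1-01-
  m31 ⊆ 1--11 [E]
E = {-0-10, -1011, 0-1-0, 001--, 1--11, 1-0-0}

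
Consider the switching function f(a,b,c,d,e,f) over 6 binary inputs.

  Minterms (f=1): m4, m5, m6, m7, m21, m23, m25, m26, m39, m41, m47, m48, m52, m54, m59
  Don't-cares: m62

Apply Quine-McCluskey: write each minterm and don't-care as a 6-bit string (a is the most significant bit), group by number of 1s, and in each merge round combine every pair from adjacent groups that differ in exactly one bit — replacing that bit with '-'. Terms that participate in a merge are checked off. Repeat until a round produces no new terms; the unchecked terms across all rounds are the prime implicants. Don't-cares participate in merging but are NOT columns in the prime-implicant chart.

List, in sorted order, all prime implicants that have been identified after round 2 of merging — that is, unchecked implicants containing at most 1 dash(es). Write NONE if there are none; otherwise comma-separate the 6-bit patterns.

-00111, 011001, 011010, 10-111, 101001, 11-110, 110-00, 1101-0, 111011

Round 0: 000100✓ 000101✓ 000110✓ 000111✓ 010101✓ 010111✓ 011001 011010 100111✓ 101001 101111✓ 110000✓ 110100✓ 110110✓ 111011 111110✓
Round 1: -00111 0-0101✓ 0-0111✓ 0001-0✓ 0001-1✓ 00010-✓ 00011-✓ 0101-1✓ 10-111 11-110 110-00 1101-0
Round 2: 0-01-1 0001--
PIs = {-00111, 0-01-1, 0001--, 011001, 011010, 10-111, 101001, 11-110, 110-00, 1101-0, 111011}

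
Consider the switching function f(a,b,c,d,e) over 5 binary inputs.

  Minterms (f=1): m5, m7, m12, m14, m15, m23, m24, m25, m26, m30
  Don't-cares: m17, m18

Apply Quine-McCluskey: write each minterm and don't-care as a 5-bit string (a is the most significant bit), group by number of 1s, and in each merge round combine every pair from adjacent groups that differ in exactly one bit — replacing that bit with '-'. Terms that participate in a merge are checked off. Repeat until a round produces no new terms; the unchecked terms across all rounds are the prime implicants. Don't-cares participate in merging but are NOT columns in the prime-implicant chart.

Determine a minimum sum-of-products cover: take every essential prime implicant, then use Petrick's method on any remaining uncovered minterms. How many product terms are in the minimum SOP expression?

size-2^0 implicants → 00101(✓)  00111(✓)  01100(✓)  01110(✓)  01111(✓)  10001(✓)  10010(✓)  10111(✓)  11000(✓)  11001(✓)  11010(✓)  11110(✓)
size-2^1 implicants → -0111  -1110  0-111  001-1  011-0  0111-  1-001  1-010  11-10  110-0  1100-
Unchecked terms (primes): -0111, -1110, 0-111, 001-1, 011-0, 0111-, 1-001, 1-010, 11-10, 110-0, 1100-
Minterm coverage:
  m5 ⊆ 001-1 [E]
  m7 ⊆ -0111,0-111,001-1
  m12 ⊆ 011-0 [E]
  m14 ⊆ -1110,011-0,0111-
  m15 ⊆ 0-111,0111-
  m23 ⊆ -0111 [E]
  m24 ⊆ 110-0,1100-
  m25 ⊆ 1-001,1100-
  m26 ⊆ 1-010,11-10,110-0
  m30 ⊆ -1110,11-10
E = {-0111, 001-1, 011-0}
Petrick residual → 0-111, 11-10, 1100-
Cover = b'cde + a'cde + a'b'ce + a'bce' + abde' + abc'd'  |cover|=6

6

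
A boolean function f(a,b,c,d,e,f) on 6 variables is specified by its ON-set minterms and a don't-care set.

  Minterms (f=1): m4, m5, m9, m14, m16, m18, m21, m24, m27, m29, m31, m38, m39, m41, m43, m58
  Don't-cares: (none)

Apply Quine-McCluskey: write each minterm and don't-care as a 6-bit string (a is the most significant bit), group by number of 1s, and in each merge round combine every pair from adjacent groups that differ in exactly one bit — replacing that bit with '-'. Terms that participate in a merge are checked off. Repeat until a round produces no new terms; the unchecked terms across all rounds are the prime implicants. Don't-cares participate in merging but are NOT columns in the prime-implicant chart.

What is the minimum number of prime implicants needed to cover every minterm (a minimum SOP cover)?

10

Round 0: 000100✓ 000101✓ 001001✓ 001110 010000✓ 010010✓ 010101✓ 011000✓ 011011✓ 011101✓ 011111✓ 100110✓ 100111✓ 101001✓ 101011✓ 111010
Round 1: -01001 0-0101 00010- 01-000 01-101 0100-0 011-11 0111-1 10011- 1010-1
PIs = {-01001, 0-0101, 00010-, 001110, 01-000, 01-101, 0100-0, 011-11, 0111-1, 10011-, 1010-1, 111010}
Coverage chart:
  m4: 00010- ←essential
  m5: 0-0101,00010-
  m9: -01001 ←essential
  m14: 001110 ←essential
  m16: 01-000,0100-0
  m18: 0100-0 ←essential
  m21: 0-0101,01-101
  m24: 01-000 ←essential
  m27: 011-11 ←essential
  m29: 01-101,0111-1
  m31: 011-11,0111-1
  m38: 10011- ←essential
  m39: 10011- ←essential
  m41: -01001,1010-1
  m43: 1010-1 ←essential
  m58: 111010 ←essential
Essential: -01001, 00010-, 001110, 01-000, 0100-0, 011-11, 10011-, 1010-1, 111010
Petrick residual → 01-101
Min cover (10 terms): b'cd'e'f + a'b'c'de' + a'b'cdef' + a'bd'e'f' + a'bde'f + a'bc'd'f' + a'bcef + ab'c'de + ab'cd'f + abcd'ef'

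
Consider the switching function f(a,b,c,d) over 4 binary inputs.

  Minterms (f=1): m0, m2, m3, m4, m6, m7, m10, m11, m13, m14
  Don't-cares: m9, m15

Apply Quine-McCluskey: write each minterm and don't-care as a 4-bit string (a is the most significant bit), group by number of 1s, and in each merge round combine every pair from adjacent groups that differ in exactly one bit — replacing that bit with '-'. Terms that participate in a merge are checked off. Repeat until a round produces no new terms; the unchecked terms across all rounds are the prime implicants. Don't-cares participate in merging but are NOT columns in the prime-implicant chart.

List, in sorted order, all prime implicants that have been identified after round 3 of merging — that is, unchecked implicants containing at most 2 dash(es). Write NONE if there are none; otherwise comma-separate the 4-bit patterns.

size-2^0 implicants → 0000(✓)  0010(✓)  0011(✓)  0100(✓)  0110(✓)  0111(✓)  1001(✓)  1010(✓)  1011(✓)  1101(✓)  1110(✓)  1111(✓)
size-2^1 implicants → -010(✓)  -011(✓)  -110(✓)  -111(✓)  0-00(✓)  0-10(✓)  0-11(✓)  00-0(✓)  001-(✓)  01-0(✓)  011-(✓)  1-01(✓)  1-10(✓)  1-11(✓)  10-1(✓)  101-(✓)  11-1(✓)  111-(✓)
size-2^2 implicants → --10(✓)  --11(✓)  -01-(✓)  -11-(✓)  0--0  0-1-(✓)  1--1  1-1-(✓)
size-2^3 implicants → --1-
Unchecked terms (primes): --1-, 0--0, 1--1

0--0, 1--1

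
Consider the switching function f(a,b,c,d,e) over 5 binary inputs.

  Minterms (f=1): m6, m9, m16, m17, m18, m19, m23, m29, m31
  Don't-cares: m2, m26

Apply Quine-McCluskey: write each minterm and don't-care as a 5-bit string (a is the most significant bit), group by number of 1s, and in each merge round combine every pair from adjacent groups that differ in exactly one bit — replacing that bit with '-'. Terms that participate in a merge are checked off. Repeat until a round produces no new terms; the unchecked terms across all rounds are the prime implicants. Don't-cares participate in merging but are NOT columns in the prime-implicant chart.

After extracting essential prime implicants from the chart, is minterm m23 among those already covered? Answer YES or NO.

NO

[col 0] 00010*, 00110*, 01001, 10000*, 10001*, 10010*, 10011*, 10111*, 11010*, 11101*, 11111*
[col 1] -0010, 00-10, 1-010, 1-111, 10-11, 100-0*, 100-1*, 1000-*, 1001-*, 111-1
[col 2] 100--
Prime implicants: -0010, 00-10, 01001, 1-010, 1-111, 10-11, 100--, 111-1
PI chart (minterm → PIs covering it):
  6 | 00-10  (sole → essential)
  9 | 01001  (sole → essential)
  16 | 100--  (sole → essential)
  17 | 100--  (sole → essential)
  18 | -0010,1-010,100--
  19 | 10-11,100--
  23 | 1-111,10-11
  29 | 111-1  (sole → essential)
  31 | 1-111,111-1
Essential prime implicants: 00-10, 01001, 100--, 111-1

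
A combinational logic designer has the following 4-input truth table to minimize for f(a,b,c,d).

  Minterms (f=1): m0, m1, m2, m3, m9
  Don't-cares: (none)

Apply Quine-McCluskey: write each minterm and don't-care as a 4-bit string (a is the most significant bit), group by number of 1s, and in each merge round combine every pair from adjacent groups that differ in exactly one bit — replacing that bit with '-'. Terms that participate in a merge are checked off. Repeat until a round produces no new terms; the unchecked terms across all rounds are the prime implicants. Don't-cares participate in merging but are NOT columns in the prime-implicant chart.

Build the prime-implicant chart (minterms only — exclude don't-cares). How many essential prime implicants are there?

Round 0: 0000✓ 0001✓ 0010✓ 0011✓ 1001✓
Round 1: -001 00-0✓ 00-1✓ 000-✓ 001-✓
Round 2: 00--
PIs = {-001, 00--}
Coverage chart:
  m0: 00-- ←essential
  m1: -001,00--
  m2: 00-- ←essential
  m3: 00-- ←essential
  m9: -001 ←essential
Essential: -001, 00--

2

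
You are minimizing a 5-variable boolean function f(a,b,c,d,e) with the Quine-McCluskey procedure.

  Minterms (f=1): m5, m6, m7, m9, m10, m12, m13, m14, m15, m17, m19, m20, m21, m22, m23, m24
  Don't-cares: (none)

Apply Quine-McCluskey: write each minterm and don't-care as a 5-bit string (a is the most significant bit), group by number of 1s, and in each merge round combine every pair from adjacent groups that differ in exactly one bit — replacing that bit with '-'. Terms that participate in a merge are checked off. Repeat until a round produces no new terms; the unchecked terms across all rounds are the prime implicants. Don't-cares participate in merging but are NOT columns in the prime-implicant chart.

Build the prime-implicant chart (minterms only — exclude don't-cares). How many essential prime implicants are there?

6

[col 0] 00101*, 00110*, 00111*, 01001*, 01010*, 01100*, 01101*, 01110*, 01111*, 10001*, 10011*, 10100*, 10101*, 10110*, 10111*, 11000
[col 1] -0101*, -0110*, -0111*, 0-101*, 0-110*, 0-111*, 001-1*, 0011-*, 01-01, 01-10, 011-0*, 011-1*, 0110-*, 0111-*, 10-01*, 10-11*, 100-1*, 101-0*, 101-1*, 1010-*, 1011-*
[col 2] -01-1, -011-, 0-1-1, 0-11-, 011--, 10--1, 101--
Prime implicants: -01-1, -011-, 0-1-1, 0-11-, 01-01, 01-10, 011--, 10--1, 101--, 11000
PI chart (minterm → PIs covering it):
  5 | -01-1,0-1-1
  6 | -011-,0-11-
  7 | -01-1,-011-,0-1-1,0-11-
  9 | 01-01  (sole → essential)
  10 | 01-10  (sole → essential)
  12 | 011--  (sole → essential)
  13 | 0-1-1,01-01,011--
  14 | 0-11-,01-10,011--
  15 | 0-1-1,0-11-,011--
  17 | 10--1  (sole → essential)
  19 | 10--1  (sole → essential)
  20 | 101--  (sole → essential)
  21 | -01-1,10--1,101--
  22 | -011-,101--
  23 | -01-1,-011-,10--1,101--
  24 | 11000  (sole → essential)
Essential prime implicants: 01-01, 01-10, 011--, 10--1, 101--, 11000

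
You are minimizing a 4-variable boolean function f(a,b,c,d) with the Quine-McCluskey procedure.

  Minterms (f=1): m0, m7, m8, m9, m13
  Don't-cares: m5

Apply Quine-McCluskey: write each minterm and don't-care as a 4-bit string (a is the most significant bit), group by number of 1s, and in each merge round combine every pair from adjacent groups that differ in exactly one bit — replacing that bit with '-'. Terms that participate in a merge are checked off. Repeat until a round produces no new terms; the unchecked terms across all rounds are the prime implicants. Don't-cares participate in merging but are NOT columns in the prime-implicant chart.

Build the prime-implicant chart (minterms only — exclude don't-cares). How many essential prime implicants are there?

[col 0] 0000*, 0101*, 0111*, 1000*, 1001*, 1101*
[col 1] -000, -101, 01-1, 1-01, 100-
Prime implicants: -000, -101, 01-1, 1-01, 100-
PI chart (minterm → PIs covering it):
  0 | -000  (sole → essential)
  7 | 01-1  (sole → essential)
  8 | -000,100-
  9 | 1-01,100-
  13 | -101,1-01
Essential prime implicants: -000, 01-1

2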